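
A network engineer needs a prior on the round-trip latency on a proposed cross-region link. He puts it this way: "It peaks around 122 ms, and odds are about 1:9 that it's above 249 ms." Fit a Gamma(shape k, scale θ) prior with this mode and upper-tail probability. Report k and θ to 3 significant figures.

Gamma(k,θ) with k>1 has mode (k−1)θ, so θ = 122/(k−1).
Need P(X < 249) = 0.9 with θ tied to k this way. Start at k = 2, θ = 122: P(X<249) ≈ 0.605.
Too low — raise k to concentrate. Iterating converges to k ≈ 4.77.
Then θ = 122/(4.77−1) ≈ 32.4.

k ≈ 4.77, θ ≈ 32.4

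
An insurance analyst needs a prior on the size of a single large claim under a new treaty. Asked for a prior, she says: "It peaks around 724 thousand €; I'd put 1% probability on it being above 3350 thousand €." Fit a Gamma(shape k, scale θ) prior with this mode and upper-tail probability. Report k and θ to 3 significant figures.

k ≈ 2.71, θ ≈ 424

Gamma(k,θ) with k>1 has mode (k−1)θ, so θ = 724/(k−1).
Need P(X < 3350) = 0.99 with θ tied to k this way. Start at k = 2, θ = 724: P(X<3350) ≈ 0.945.
Too low — raise k to concentrate. Iterating converges to k ≈ 2.71.
Then θ = 724/(2.71−1) ≈ 424.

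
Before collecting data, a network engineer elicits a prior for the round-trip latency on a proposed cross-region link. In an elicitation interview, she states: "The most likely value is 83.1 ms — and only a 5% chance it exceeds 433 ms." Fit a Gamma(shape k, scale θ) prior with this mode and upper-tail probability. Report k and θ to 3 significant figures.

Gamma(k,θ) with k>1 has mode (k−1)θ, so θ = 83.1/(k−1).
Need P(X < 433) = 0.95 with θ tied to k this way. Start at k = 2, θ = 83.1: P(X<433) ≈ 0.966.
Too high — lower k to spread out. Iterating converges to k ≈ 1.87.
Then θ = 83.1/(1.87−1) ≈ 95.6.

k ≈ 1.87, θ ≈ 95.6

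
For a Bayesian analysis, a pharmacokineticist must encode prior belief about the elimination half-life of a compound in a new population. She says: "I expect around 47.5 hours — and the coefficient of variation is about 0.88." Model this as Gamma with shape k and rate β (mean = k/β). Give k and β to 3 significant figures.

For Gamma(k, rate β): mean = k/β, variance = k/β², so CV = 1/√k.
CV = 0.88, hence k = 1/CV² = 1.29.
Then β = k/mean = 1.29/47.5 = 0.0272.

k ≈ 1.29, β ≈ 0.0272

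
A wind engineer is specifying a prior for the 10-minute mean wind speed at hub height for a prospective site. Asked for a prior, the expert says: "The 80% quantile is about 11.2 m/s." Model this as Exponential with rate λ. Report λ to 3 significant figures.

P(T < 11.2) = 1 − e^(−λ·11.2) = 0.8, so λ = −ln(1−0.8)/11.2 = −ln(0.2)/11.2 = 0.144.

λ ≈ 0.144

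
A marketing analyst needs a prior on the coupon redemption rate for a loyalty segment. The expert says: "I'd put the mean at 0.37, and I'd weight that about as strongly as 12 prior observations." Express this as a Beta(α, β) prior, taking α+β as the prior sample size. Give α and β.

Under the effective-sample-size interpretation, Beta(α, β) has prior mean α/(α+β) and prior sample size α+β.
So α+β = 12 and α/(α+β) = 0.37, giving α = 0.37·12 = 4.44 and β = 12 − 4.44 = 7.56.

α = 4.44, β = 7.56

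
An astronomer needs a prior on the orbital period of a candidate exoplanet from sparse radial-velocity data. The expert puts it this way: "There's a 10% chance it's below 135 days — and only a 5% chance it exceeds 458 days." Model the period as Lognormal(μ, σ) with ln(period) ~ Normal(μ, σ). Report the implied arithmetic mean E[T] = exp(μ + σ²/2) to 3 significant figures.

E[T] ≈ 251 days

If T ~ Lognormal(μ,σ) then ln T ~ Normal(μ,σ), so the p-quantile of ln T is μ + z_p·σ.
ln(135) = 4.905 and ln(458) = 6.127; z_{0.1} = -1.282, z_{0.95} = 1.645.
σ = (6.127 − 4.905)/(1.645 − (-1.282)) = 0.417.
μ = 4.905 − (-1.282)·0.417 = 5.440.
E[T] = exp(μ + σ²/2) = exp(5.440 + 0.0871) = 251 days.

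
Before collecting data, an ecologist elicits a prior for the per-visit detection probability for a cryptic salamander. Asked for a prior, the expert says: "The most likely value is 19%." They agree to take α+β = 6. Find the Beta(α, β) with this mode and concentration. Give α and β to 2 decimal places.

For α,β > 1 the Beta mode is (α−1)/(α+β−2). With α+β = 6, the mode is (α−1)/4.
Set (α−1)/4 = 0.19 → α = 1 + 0.19·4 = 1.76.
β = 6 − α = 4.24.

α = 1.76, β = 4.24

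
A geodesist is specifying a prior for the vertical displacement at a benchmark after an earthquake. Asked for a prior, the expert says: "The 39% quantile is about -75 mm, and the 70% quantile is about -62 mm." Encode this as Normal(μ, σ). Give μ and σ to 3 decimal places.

μ = -70.482, σ = 16.175

The p-quantile of Normal(μ,σ) is μ + z_p·σ, with z_{0.39} = -0.2793 and z_{0.7} = 0.5244.
Eliminate σ: μ = (z₂·x₁ − z₁·x₂)/(z₂ − z₁) = (0.5244·-75 − (-0.2793)·-62)/0.8037 = -70.482.
Then σ = (x₂ − x₁)/(z₂ − z₁) = (-62 − -75)/0.8037 = 16.175.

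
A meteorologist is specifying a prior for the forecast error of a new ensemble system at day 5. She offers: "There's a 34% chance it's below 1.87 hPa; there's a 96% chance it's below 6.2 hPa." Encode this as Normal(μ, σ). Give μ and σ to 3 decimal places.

For Normal(μ,σ), the p-quantile is μ + z_p·σ. Here z_{0.34} = -0.4125, z_{0.96} = 1.751.
So 1.87 = μ − 0.4125σ and 6.2 = μ + 1.751σ.
Subtracting: σ = (6.2 − 1.87)/(1.751 − (-0.4125)) = 2.002.
Then μ = 1.87 − (-0.4125)·2.002 = 2.696.

μ = 2.696, σ = 2.002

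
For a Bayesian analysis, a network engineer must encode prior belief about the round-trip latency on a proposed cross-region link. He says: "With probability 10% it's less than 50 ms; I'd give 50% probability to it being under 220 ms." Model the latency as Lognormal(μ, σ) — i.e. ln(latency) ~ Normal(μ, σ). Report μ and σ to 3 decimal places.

μ ≈ 5.394, σ ≈ 1.156

If T ~ Lognormal(μ,σ) then ln T ~ Normal(μ,σ), so the p-quantile of ln T is μ + z_p·σ.
ln(50) = 3.912 and ln(220) = 5.394; z_{0.1} = -1.282, z_{0.5} = 0.
σ = (5.394 − 3.912)/(0 − (-1.282)) = 1.156.
μ = 3.912 − (-1.282)·1.156 = 5.394.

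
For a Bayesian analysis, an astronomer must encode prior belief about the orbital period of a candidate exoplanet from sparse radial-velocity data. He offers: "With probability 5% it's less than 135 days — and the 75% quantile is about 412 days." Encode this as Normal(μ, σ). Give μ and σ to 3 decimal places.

For Normal(μ,σ), the p-quantile is μ + z_p·σ. Here z_{0.05} = -1.645, z_{0.75} = 0.6745.
So 135 = μ − 1.645σ and 412 = μ + 0.6745σ.
Subtracting: σ = (412 − 135)/(0.6745 − (-1.645)) = 119.430.
Then μ = 135 − (-1.645)·119.430 = 331.445.

μ = 331.445, σ = 119.430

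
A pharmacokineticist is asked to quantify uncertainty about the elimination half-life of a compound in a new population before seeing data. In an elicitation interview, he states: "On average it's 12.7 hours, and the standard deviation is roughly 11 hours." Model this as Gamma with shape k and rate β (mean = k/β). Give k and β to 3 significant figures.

For Gamma(k, rate β): mean = k/β, variance = k/β², so CV = 1/√k.
CV = SD/mean = 11/12.7 = 0.8661, hence k = 1/CV² = 1.33.
Then β = k/mean = 1.33/12.7 = 0.105.

k ≈ 1.33, β ≈ 0.105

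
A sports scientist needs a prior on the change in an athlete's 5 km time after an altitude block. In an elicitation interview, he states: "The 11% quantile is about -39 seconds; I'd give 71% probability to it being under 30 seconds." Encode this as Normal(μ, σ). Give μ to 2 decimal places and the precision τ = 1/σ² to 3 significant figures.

The p-quantile of Normal(μ,σ) is μ + z_p·σ, with z_{0.11} = -1.227 and z_{0.71} = 0.5534.
Eliminate σ: μ = (z₂·x₁ − z₁·x₂)/(z₂ − z₁) = (0.5534·-39 − (-1.227)·30)/1.78 = 8.55.
Then σ = (x₂ − x₁)/(z₂ − z₁) = (30 − -39)/1.78 = 38.77.
Precision τ = 1/σ² = 1/38.77² = 0.000665.

μ = 8.55, τ = 0.000665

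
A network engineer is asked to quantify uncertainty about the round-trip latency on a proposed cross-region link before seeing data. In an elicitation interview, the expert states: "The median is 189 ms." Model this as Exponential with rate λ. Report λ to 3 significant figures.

λ ≈ 0.00367

Exponential median = ln 2 / λ, so λ = ln 2 / 189.0 = 0.00367.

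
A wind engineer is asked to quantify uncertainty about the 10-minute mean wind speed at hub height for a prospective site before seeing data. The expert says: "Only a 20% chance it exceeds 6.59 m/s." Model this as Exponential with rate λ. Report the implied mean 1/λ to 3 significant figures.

mean ≈ 4.09 m/s

P(T > 6.59) = e^(−λ·6.59) = 0.2, so λ = −ln(0.2)/6.59 = 0.244.
Mean = 1/λ = 4.09 m/s.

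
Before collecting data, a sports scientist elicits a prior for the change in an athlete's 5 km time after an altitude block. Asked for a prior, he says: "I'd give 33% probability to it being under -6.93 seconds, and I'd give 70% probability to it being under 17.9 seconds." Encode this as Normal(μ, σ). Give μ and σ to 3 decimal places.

μ = 4.397, σ = 25.749

For Normal(μ,σ), the p-quantile is μ + z_p·σ. Here z_{0.33} = -0.4399, z_{0.7} = 0.5244.
So -6.93 = μ − 0.4399σ and 17.9 = μ + 0.5244σ.
Subtracting: σ = (17.9 − -6.93)/(0.5244 − (-0.4399)) = 25.749.
Then μ = -6.93 − (-0.4399)·25.749 = 4.397.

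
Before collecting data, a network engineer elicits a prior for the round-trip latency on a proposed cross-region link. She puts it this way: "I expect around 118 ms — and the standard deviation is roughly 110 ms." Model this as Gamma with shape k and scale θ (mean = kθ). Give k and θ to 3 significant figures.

k ≈ 1.15, θ ≈ 103

For Gamma(k, scale θ): mean = kθ, variance = kθ², so CV = 1/√k.
CV = SD/mean = 110/118 = 0.9322, hence k = 1/CV² = 1.15.
Then θ = mean/k = 118/1.15 = 103.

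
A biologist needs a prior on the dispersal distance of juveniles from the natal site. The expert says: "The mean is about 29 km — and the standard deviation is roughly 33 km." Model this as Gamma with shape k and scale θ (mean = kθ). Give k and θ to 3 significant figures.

For Gamma(k, scale θ): mean = kθ, variance = kθ², so CV = 1/√k.
CV = SD/mean = 33/29 = 1.138, hence k = 1/CV² = 0.772.
Then θ = mean/k = 29/0.772 = 37.6.

k ≈ 0.772, θ ≈ 37.6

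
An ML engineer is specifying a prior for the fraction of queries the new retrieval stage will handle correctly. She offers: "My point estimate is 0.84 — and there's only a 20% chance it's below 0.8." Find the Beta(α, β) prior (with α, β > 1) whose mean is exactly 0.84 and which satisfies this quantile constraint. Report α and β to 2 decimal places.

With mean 0.84 fixed, write α = 0.84s, β = 0.16s where s = α+β.
Need P(θ < 0.8) = 0.2 under Beta(0.84s, 0.16s). Normal approximation: (q−m)/√(m(1−m)/s) ≈ z_{0.2} = -0.842, so s ≈ 0.84·0.16·(-0.842)²/(0.8−0.84)² = 59.5.
At s = 59.5: P(θ<0.8) ≈ 0.193. Adjusting to match 0.2 gives s ≈ 55.09.
So α = 0.84·55.09 ≈ 46.27, β = 0.16·55.09 ≈ 8.81.

α ≈ 46.27, β ≈ 8.81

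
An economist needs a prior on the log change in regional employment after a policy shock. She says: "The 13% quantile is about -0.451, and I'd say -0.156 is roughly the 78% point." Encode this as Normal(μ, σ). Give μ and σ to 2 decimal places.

The p-quantile of Normal(μ,σ) is μ + z_p·σ, with z_{0.13} = -1.126 and z_{0.78} = 0.7722.
Eliminate σ: μ = (z₂·x₁ − z₁·x₂)/(z₂ − z₁) = (0.7722·-0.451 − (-1.126)·-0.156)/1.899 = -0.28.
Then σ = (x₂ − x₁)/(z₂ − z₁) = (-0.156 − -0.451)/1.899 = 0.16.

μ = -0.28, σ = 0.16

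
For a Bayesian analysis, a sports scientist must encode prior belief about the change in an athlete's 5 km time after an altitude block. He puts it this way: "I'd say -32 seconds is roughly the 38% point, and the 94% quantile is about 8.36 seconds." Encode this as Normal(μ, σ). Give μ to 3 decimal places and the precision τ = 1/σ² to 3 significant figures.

μ = -25.372, τ = 0.00212

The p-quantile of Normal(μ,σ) is μ + z_p·σ, with z_{0.38} = -0.3055 and z_{0.94} = 1.555.
Eliminate σ: μ = (z₂·x₁ − z₁·x₂)/(z₂ − z₁) = (1.555·-32 − (-0.3055)·8.36)/1.86 = -25.372.
Then σ = (x₂ − x₁)/(z₂ − z₁) = (8.36 − -32)/1.86 = 21.696.
Precision τ = 1/σ² = 1/21.7² = 0.00212.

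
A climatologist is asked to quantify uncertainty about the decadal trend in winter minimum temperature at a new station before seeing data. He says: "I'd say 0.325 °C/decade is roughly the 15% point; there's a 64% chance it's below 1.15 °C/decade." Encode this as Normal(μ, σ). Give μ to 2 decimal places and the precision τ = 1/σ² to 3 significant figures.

The p-quantile of Normal(μ,σ) is μ + z_p·σ, with z_{0.15} = -1.036 and z_{0.64} = 0.3585.
Eliminate σ: μ = (z₂·x₁ − z₁·x₂)/(z₂ − z₁) = (0.3585·0.325 − (-1.036)·1.15)/1.395 = 0.94.
Then σ = (x₂ − x₁)/(z₂ − z₁) = (1.15 − 0.325)/1.395 = 0.59.
Precision τ = 1/σ² = 1/0.5914² = 2.86.

μ = 0.94, τ = 2.86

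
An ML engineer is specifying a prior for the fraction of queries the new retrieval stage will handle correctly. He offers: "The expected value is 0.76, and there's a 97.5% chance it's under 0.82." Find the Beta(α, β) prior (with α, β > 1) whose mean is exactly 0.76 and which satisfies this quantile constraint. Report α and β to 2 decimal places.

α ≈ 133.75, β ≈ 42.24

With mean 0.76 fixed, write α = 0.76s, β = 0.24s where s = α+β.
Need P(θ < 0.82) = 0.975 under Beta(0.76s, 0.24s). Normal approximation: (q−m)/√(m(1−m)/s) ≈ z_{0.975} = 1.96, so s ≈ 0.76·0.24·(1.96)²/(0.82−0.76)² = 194.6.
At s = 194.6: P(θ<0.82) ≈ 0.981. Adjusting to match 0.975 gives s ≈ 175.99.
So α = 0.76·175.99 ≈ 133.75, β = 0.24·175.99 ≈ 42.24.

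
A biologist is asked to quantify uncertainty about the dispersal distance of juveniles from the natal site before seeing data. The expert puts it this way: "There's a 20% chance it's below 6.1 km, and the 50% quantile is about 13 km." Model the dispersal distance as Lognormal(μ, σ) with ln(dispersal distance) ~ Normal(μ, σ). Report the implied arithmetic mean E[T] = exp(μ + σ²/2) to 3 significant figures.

If T ~ Lognormal(μ,σ) then ln T ~ Normal(μ,σ), so the p-quantile of ln T is μ + z_p·σ.
ln(6.1) = 1.808 and ln(13) = 2.565; z_{0.2} = -0.8416, z_{0.5} = 0.
σ = (2.565 − 1.808)/(0 − (-0.8416)) = 0.899.
μ = 1.808 − (-0.8416)·0.899 = 2.565.
E[T] = exp(μ + σ²/2) = exp(2.565 + 0.4041) = 19.5 km.

E[T] ≈ 19.5 km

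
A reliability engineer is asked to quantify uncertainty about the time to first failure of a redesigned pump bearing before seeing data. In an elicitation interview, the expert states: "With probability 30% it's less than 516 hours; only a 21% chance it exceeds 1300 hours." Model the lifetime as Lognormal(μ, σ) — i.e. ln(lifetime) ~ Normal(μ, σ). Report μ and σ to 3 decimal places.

μ ≈ 6.610, σ ≈ 0.694

If T ~ Lognormal(μ,σ) then ln T ~ Normal(μ,σ), so the p-quantile of ln T is μ + z_p·σ.
ln(516) = 6.246 and ln(1300) = 7.17; z_{0.3} = -0.5244, z_{0.79} = 0.8064.
σ = (7.17 − 6.246)/(0.8064 − (-0.5244)) = 0.694.
μ = 6.246 − (-0.5244)·0.694 = 6.610.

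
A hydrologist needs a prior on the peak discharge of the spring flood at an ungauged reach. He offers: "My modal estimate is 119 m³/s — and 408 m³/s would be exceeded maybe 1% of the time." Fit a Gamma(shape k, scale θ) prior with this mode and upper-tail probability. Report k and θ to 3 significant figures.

Gamma(k,θ) with k>1 has mode (k−1)θ, so θ = 119/(k−1).
Need P(X < 408) = 0.99 with θ tied to k this way. Start at k = 2, θ = 119: P(X<408) ≈ 0.856.
Too low — raise k to concentrate. Iterating converges to k ≈ 3.87.
Then θ = 119/(3.87−1) ≈ 41.5.

k ≈ 3.87, θ ≈ 41.5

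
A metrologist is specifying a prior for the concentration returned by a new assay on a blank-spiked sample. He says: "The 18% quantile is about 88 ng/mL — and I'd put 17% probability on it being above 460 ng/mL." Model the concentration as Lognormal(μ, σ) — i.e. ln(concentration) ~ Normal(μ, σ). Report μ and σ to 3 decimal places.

If T ~ Lognormal(μ,σ) then ln T ~ Normal(μ,σ), so the p-quantile of ln T is μ + z_p·σ.
ln(88) = 4.477 and ln(460) = 6.131; z_{0.18} = -0.9154, z_{0.83} = 0.9542.
σ = (6.131 − 4.477)/(0.9542 − (-0.9154)) = 0.885.
μ = 4.477 − (-0.9154)·0.885 = 5.287.

μ ≈ 5.287, σ ≈ 0.885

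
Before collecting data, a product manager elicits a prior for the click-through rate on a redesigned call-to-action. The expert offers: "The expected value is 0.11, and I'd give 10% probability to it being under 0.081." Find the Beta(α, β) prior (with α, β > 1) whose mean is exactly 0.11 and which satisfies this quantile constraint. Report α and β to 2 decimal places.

With mean 0.11 fixed, write α = 0.11s, β = 0.89s where s = α+β.
Need P(θ < 0.081) = 0.1 under Beta(0.11s, 0.89s). Normal approximation: (q−m)/√(m(1−m)/s) ≈ z_{0.1} = -1.28, so s ≈ 0.11·0.89·(-1.28)²/(0.081−0.11)² = 191.2.
At s = 191.2: P(θ<0.081) ≈ 0.091. Adjusting to match 0.1 gives s ≈ 177.05.
So α = 0.11·177.05 ≈ 19.48, β = 0.89·177.05 ≈ 157.58.

α ≈ 19.48, β ≈ 157.58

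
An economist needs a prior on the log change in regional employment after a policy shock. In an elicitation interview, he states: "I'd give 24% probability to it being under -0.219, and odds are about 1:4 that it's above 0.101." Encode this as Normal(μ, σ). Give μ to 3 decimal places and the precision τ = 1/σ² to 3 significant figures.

μ = -0.073, τ = 23.4

For Normal(μ,σ), the p-quantile is μ + z_p·σ. Here z_{0.24} = -0.7063, z_{0.8} = 0.8416.
So -0.219 = μ − 0.7063σ and 0.101 = μ + 0.8416σ.
Subtracting: σ = (0.101 − -0.219)/(0.8416 − (-0.7063)) = 0.207.
Then μ = -0.219 − (-0.7063)·0.207 = -0.073.
Precision τ = 1/σ² = 1/0.2067² = 23.4.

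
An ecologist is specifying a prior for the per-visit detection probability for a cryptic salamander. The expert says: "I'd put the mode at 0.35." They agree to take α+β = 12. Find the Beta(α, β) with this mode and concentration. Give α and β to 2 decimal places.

For α,β > 1 the Beta mode is (α−1)/(α+β−2). With α+β = 12, the mode is (α−1)/10.
Set (α−1)/10 = 0.35 → α = 1 + 0.35·10 = 4.50.
β = 12 − α = 7.50.

α = 4.50, β = 7.50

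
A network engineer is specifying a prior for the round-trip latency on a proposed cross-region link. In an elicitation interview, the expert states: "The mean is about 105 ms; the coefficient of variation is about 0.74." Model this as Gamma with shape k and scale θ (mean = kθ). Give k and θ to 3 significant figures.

k ≈ 1.83, θ ≈ 57.5

For Gamma(k, scale θ): mean = kθ, variance = kθ², so CV = 1/√k.
CV = 0.74, hence k = 1/CV² = 1.83.
Then θ = mean/k = 105/1.83 = 57.5.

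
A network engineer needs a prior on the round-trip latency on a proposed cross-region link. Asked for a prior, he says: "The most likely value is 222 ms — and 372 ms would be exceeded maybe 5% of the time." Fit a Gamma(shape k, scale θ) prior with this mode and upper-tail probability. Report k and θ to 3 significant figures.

k ≈ 11.5, θ ≈ 21.2

Gamma(k,θ) with k>1 has mode (k−1)θ, so θ = 222/(k−1).
Need P(X < 372) = 0.95 with θ tied to k this way. Start at k = 2, θ = 222: P(X<372) ≈ 0.499.
Too low — raise k to concentrate. Iterating converges to k ≈ 11.5.
Then θ = 222/(11.5−1) ≈ 21.2.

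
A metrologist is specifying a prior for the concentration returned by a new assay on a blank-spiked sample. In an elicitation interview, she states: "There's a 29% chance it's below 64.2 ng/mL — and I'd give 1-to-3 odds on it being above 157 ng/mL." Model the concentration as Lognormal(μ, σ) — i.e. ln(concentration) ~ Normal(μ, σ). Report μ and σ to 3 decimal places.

If T ~ Lognormal(μ,σ) then ln T ~ Normal(μ,σ), so the p-quantile of ln T is μ + z_p·σ.
ln(64.2) = 4.162 and ln(157) = 5.056; z_{0.29} = -0.5534, z_{0.75} = 0.6745.
σ = (5.056 − 4.162)/(0.6745 − (-0.5534)) = 0.728.
μ = 4.162 − (-0.5534)·0.728 = 4.565.

μ ≈ 4.565, σ ≈ 0.728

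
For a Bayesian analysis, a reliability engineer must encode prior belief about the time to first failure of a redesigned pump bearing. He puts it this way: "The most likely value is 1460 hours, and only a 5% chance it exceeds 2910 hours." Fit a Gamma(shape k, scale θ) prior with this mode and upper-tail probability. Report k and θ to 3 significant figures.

k ≈ 6.83, θ ≈ 251

Gamma(k,θ) with k>1 has mode (k−1)θ, so θ = 1460/(k−1).
Need P(X < 2910) = 0.95 with θ tied to k this way. Start at k = 2, θ = 1460: P(X<2910) ≈ 0.592.
Too low — raise k to concentrate. Iterating converges to k ≈ 6.83.
Then θ = 1460/(6.83−1) ≈ 251.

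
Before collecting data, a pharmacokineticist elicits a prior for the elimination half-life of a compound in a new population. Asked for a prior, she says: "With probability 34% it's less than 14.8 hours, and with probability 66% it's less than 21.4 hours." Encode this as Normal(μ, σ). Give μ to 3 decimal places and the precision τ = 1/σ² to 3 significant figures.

μ = 18.100, τ = 0.0156

For Normal(μ,σ), the p-quantile is μ + z_p·σ. Here z_{0.34} = -0.4125, z_{0.66} = 0.4125.
So 14.8 = μ − 0.4125σ and 21.4 = μ + 0.4125σ.
Subtracting: σ = (21.4 − 14.8)/(0.4125 − (-0.4125)) = 8.001.
Then μ = 14.8 − (-0.4125)·8.001 = 18.100.
Precision τ = 1/σ² = 1/8.001² = 0.0156.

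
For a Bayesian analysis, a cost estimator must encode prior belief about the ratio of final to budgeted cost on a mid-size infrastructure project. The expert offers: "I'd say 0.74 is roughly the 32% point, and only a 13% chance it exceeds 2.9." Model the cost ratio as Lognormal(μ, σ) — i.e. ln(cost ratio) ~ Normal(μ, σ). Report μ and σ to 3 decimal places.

If T ~ Lognormal(μ,σ) then ln T ~ Normal(μ,σ), so the p-quantile of ln T is μ + z_p·σ.
ln(0.74) = -0.3011 and ln(2.9) = 1.065; z_{0.32} = -0.4677, z_{0.87} = 1.126.
σ = (1.065 − -0.3011)/(1.126 − (-0.4677)) = 0.857.
μ = -0.3011 − (-0.4677)·0.857 = 0.100.

μ ≈ 0.100, σ ≈ 0.857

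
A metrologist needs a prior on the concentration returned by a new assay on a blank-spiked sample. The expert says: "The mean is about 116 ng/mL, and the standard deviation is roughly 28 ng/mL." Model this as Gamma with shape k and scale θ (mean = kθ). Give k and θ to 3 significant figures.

k ≈ 17.2, θ ≈ 6.76

For Gamma(k, scale θ): mean = kθ, variance = kθ², so CV = 1/√k.
CV = SD/mean = 28/116 = 0.2414, hence k = 1/CV² = 17.2.
Then θ = mean/k = 116/17.2 = 6.76.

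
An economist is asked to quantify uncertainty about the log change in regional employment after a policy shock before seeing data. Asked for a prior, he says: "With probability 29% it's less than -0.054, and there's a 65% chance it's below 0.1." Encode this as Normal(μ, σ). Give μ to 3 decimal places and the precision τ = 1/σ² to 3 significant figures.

μ = 0.037, τ = 37.2

For Normal(μ,σ), the p-quantile is μ + z_p·σ. Here z_{0.29} = -0.5534, z_{0.65} = 0.3853.
So -0.054 = μ − 0.5534σ and 0.1 = μ + 0.3853σ.
Subtracting: σ = (0.1 − -0.054)/(0.3853 − (-0.5534)) = 0.164.
Then μ = -0.054 − (-0.5534)·0.164 = 0.037.
Precision τ = 1/σ² = 1/0.1641² = 37.2.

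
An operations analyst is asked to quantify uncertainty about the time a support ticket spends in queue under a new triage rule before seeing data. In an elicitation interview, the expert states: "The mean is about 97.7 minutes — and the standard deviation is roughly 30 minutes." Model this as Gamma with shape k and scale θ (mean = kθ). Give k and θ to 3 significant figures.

For Gamma(k, scale θ): mean = kθ, variance = kθ², so CV = 1/√k.
CV = SD/mean = 30/97.7 = 0.3071, hence k = 1/CV² = 10.6.
Then θ = mean/k = 97.7/10.6 = 9.21.

k ≈ 10.6, θ ≈ 9.21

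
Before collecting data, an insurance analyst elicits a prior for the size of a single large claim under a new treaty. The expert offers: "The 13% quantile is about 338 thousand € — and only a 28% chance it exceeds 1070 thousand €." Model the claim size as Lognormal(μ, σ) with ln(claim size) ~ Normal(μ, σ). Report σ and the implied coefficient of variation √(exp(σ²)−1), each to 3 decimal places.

If T ~ Lognormal(μ,σ) then ln T ~ Normal(μ,σ), so the p-quantile of ln T is μ + z_p·σ.
ln(338) = 5.823 and ln(1070) = 6.975; z_{0.13} = -1.126, z_{0.72} = 0.5828.
σ = (6.975 − 5.823)/(0.5828 − (-1.126)) = 0.674.
μ = 5.823 − (-1.126)·0.674 = 6.582.
CV = √(exp(σ²)−1) = √(exp(0.4545)−1) = 0.759.

σ ≈ 0.674, CV ≈ 0.759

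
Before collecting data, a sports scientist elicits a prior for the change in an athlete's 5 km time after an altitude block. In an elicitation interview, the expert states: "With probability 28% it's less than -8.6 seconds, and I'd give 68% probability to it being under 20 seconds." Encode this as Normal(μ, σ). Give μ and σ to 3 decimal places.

μ = 7.267, σ = 27.224

For Normal(μ,σ), the p-quantile is μ + z_p·σ. Here z_{0.28} = -0.5828, z_{0.68} = 0.4677.
So -8.6 = μ − 0.5828σ and 20 = μ + 0.4677σ.
Subtracting: σ = (20 − -8.6)/(0.4677 − (-0.5828)) = 27.224.
Then μ = -8.6 − (-0.5828)·27.224 = 7.267.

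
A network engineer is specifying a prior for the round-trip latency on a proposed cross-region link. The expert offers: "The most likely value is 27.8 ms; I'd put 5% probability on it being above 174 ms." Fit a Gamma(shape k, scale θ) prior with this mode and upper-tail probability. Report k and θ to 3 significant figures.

Gamma(k,θ) with k>1 has mode (k−1)θ, so θ = 27.8/(k−1).
Need P(X < 174) = 0.95 with θ tied to k this way. Start at k = 2, θ = 27.8: P(X<174) ≈ 0.986.
Too high — lower k to spread out. Iterating converges to k ≈ 1.67.
Then θ = 27.8/(1.67−1) ≈ 41.4.

k ≈ 1.67, θ ≈ 41.4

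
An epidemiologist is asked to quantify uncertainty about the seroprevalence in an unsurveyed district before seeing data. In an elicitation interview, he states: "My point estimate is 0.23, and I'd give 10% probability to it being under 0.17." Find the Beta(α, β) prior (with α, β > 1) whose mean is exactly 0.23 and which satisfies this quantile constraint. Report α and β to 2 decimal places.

With mean 0.23 fixed, write α = 0.23s, β = 0.77s where s = α+β.
Need P(θ < 0.17) = 0.1 under Beta(0.23s, 0.77s). Normal approximation: (q−m)/√(m(1−m)/s) ≈ z_{0.1} = -1.28, so s ≈ 0.23·0.77·(-1.28)²/(0.17−0.23)² = 80.8.
At s = 80.8: P(θ<0.17) ≈ 0.093. Adjusting to match 0.1 gives s ≈ 75.95.
So α = 0.23·75.95 ≈ 17.47, β = 0.77·75.95 ≈ 58.48.

α ≈ 17.47, β ≈ 58.48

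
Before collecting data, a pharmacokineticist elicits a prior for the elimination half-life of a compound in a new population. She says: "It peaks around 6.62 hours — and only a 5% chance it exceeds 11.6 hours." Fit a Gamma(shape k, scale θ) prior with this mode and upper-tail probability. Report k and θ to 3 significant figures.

Gamma(k,θ) with k>1 has mode (k−1)θ, so θ = 6.62/(k−1).
Need P(X < 11.6) = 0.95 with θ tied to k this way. Start at k = 2, θ = 6.62: P(X<11.6) ≈ 0.523.
Too low — raise k to concentrate. Iterating converges to k ≈ 9.87.
Then θ = 6.62/(9.87−1) ≈ 0.747.

k ≈ 9.87, θ ≈ 0.747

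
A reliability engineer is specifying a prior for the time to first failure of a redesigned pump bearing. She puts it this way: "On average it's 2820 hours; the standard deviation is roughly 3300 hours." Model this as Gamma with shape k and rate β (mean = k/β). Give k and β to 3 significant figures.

For Gamma(k, rate β): mean = k/β, variance = k/β², so CV = 1/√k.
CV = SD/mean = 3300/2820 = 1.17, hence k = 1/CV² = 0.73.
Then β = k/mean = 0.73/2820 = 0.000259.

k ≈ 0.73, β ≈ 0.000259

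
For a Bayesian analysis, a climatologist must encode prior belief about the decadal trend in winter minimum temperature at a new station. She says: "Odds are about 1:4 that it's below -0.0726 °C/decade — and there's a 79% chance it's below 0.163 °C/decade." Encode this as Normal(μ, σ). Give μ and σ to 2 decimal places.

The p-quantile of Normal(μ,σ) is μ + z_p·σ, with z_{0.2} = -0.8416 and z_{0.79} = 0.8064.
Eliminate σ: μ = (z₂·x₁ − z₁·x₂)/(z₂ − z₁) = (0.8064·-0.0726 − (-0.8416)·0.163)/1.648 = 0.05.
Then σ = (x₂ − x₁)/(z₂ − z₁) = (0.163 − -0.0726)/1.648 = 0.14.

μ = 0.05, σ = 0.14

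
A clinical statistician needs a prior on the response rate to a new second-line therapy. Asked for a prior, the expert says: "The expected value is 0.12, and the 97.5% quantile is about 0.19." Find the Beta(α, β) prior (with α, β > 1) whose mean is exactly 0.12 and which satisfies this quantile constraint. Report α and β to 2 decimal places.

With mean 0.12 fixed, write α = 0.12s, β = 0.88s where s = α+β.
Need P(θ < 0.19) = 0.975 under Beta(0.12s, 0.88s). Normal approximation: (q−m)/√(m(1−m)/s) ≈ z_{0.975} = 1.96, so s ≈ 0.12·0.88·(1.96)²/(0.19−0.12)² = 82.8.
At s = 82.8: P(θ<0.19) ≈ 0.964. Adjusting to match 0.975 gives s ≈ 100.31.
So α = 0.12·100.31 ≈ 12.04, β = 0.88·100.31 ≈ 88.27.

α ≈ 12.04, β ≈ 88.27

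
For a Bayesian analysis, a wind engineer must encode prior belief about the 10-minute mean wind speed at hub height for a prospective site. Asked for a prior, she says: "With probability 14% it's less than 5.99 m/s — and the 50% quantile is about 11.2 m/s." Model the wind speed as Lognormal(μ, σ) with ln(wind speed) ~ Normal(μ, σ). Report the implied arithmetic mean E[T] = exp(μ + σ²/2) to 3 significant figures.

E[T] ≈ 13.2 m/s

If T ~ Lognormal(μ,σ) then ln T ~ Normal(μ,σ), so the p-quantile of ln T is μ + z_p·σ.
ln(5.99) = 1.79 and ln(11.2) = 2.416; z_{0.14} = -1.08, z_{0.5} = 0.
σ = (2.416 − 1.79)/(0 − (-1.08)) = 0.579.
μ = 1.79 − (-1.08)·0.579 = 2.416.
E[T] = exp(μ + σ²/2) = exp(2.416 + 0.1678) = 13.2 m/s.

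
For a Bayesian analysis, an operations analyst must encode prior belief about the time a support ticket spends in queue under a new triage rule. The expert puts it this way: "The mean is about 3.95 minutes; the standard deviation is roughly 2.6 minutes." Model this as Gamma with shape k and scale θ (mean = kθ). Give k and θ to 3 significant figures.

k ≈ 2.31, θ ≈ 1.71

For Gamma(k, scale θ): mean = kθ, variance = kθ², so CV = 1/√k.
CV = SD/mean = 2.6/3.95 = 0.6582, hence k = 1/CV² = 2.31.
Then θ = mean/k = 3.95/2.31 = 1.71.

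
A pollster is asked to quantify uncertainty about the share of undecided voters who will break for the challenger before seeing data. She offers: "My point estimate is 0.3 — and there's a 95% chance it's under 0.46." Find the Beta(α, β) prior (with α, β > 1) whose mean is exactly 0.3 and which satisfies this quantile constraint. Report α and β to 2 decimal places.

With mean 0.3 fixed, write α = 0.3s, β = 0.7s where s = α+β.
Need P(θ < 0.46) = 0.95 under Beta(0.3s, 0.7s). Normal approximation: (q−m)/√(m(1−m)/s) ≈ z_{0.95} = 1.64, so s ≈ 0.3·0.7·(1.64)²/(0.46−0.3)² = 22.2.
At s = 22.2: P(θ<0.46) ≈ 0.943. Adjusting to match 0.95 gives s ≈ 24.06.
So α = 0.3·24.06 ≈ 7.22, β = 0.7·24.06 ≈ 16.84.

α ≈ 7.22, β ≈ 16.84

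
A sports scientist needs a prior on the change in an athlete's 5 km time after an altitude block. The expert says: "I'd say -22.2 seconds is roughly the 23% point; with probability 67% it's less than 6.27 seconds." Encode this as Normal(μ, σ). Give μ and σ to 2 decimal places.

The p-quantile of Normal(μ,σ) is μ + z_p·σ, with z_{0.23} = -0.7388 and z_{0.67} = 0.4399.
Eliminate σ: μ = (z₂·x₁ − z₁·x₂)/(z₂ − z₁) = (0.4399·-22.2 − (-0.7388)·6.27)/1.179 = -4.36.
Then σ = (x₂ − x₁)/(z₂ − z₁) = (6.27 − -22.2)/1.179 = 24.15.

μ = -4.36, σ = 24.15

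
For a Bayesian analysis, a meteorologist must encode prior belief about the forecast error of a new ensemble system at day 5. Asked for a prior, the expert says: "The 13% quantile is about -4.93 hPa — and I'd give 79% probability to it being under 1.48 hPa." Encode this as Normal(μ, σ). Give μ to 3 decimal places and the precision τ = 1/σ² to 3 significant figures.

μ = -1.194, τ = 0.0909

The p-quantile of Normal(μ,σ) is μ + z_p·σ, with z_{0.13} = -1.126 and z_{0.79} = 0.8064.
Eliminate σ: μ = (z₂·x₁ − z₁·x₂)/(z₂ − z₁) = (0.8064·-4.93 − (-1.126)·1.48)/1.933 = -1.194.
Then σ = (x₂ − x₁)/(z₂ − z₁) = (1.48 − -4.93)/1.933 = 3.316.
Precision τ = 1/σ² = 1/3.316² = 0.0909.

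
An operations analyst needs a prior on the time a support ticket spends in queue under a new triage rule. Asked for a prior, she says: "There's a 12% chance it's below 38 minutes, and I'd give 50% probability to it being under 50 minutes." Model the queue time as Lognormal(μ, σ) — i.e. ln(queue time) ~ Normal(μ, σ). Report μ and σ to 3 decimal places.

If T ~ Lognormal(μ,σ) then ln T ~ Normal(μ,σ), so the p-quantile of ln T is μ + z_p·σ.
ln(38) = 3.638 and ln(50) = 3.912; z_{0.12} = -1.175, z_{0.5} = 0.
σ = (3.912 − 3.638)/(0 − (-1.175)) = 0.234.
μ = 3.638 − (-1.175)·0.234 = 3.912.

μ ≈ 3.912, σ ≈ 0.234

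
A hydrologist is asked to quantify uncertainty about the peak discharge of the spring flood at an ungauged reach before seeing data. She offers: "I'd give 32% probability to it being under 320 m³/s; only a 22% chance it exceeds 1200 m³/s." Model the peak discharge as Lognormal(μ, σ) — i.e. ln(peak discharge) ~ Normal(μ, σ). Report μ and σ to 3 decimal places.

μ ≈ 6.267, σ ≈ 1.066

If T ~ Lognormal(μ,σ) then ln T ~ Normal(μ,σ), so the p-quantile of ln T is μ + z_p·σ.
ln(320) = 5.768 and ln(1200) = 7.09; z_{0.32} = -0.4677, z_{0.78} = 0.7722.
σ = (7.09 − 5.768)/(0.7722 − (-0.4677)) = 1.066.
μ = 5.768 − (-0.4677)·1.066 = 6.267.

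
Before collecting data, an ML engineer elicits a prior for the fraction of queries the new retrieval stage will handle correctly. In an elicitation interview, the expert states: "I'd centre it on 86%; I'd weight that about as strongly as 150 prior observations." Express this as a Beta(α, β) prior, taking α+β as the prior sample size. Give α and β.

Under the effective-sample-size interpretation, Beta(α, β) has prior mean α/(α+β) and prior sample size α+β.
So α+β = 150 and α/(α+β) = 0.86, giving α = 0.86·150 = 129 and β = 150 − 129 = 21.

α = 129, β = 21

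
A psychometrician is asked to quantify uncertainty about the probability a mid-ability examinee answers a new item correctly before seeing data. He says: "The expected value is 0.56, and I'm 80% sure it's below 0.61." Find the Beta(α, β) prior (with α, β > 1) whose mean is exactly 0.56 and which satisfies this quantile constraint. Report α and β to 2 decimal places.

With mean 0.56 fixed, write α = 0.56s, β = 0.44s where s = α+β.
Need P(θ < 0.61) = 0.8 under Beta(0.56s, 0.44s). Normal approximation: (q−m)/√(m(1−m)/s) ≈ z_{0.8} = 0.842, so s ≈ 0.56·0.44·(0.842)²/(0.61−0.56)² = 69.8.
At s = 69.8: P(θ<0.61) ≈ 0.799. Adjusting to match 0.8 gives s ≈ 70.39.
So α = 0.56·70.39 ≈ 39.42, β = 0.44·70.39 ≈ 30.97.

α ≈ 39.42, β ≈ 30.97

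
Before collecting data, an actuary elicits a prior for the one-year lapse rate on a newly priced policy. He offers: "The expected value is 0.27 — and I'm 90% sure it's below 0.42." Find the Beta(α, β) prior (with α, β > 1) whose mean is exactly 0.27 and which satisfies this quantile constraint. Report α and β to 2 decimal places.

With mean 0.27 fixed, write α = 0.27s, β = 0.73s where s = α+β.
Need P(θ < 0.42) = 0.9 under Beta(0.27s, 0.73s). Normal approximation: (q−m)/√(m(1−m)/s) ≈ z_{0.9} = 1.28, so s ≈ 0.27·0.73·(1.28)²/(0.42−0.27)² = 14.4.
At s = 14.4: P(θ<0.42) ≈ 0.895. Adjusting to match 0.9 gives s ≈ 15.16.
So α = 0.27·15.16 ≈ 4.09, β = 0.73·15.16 ≈ 11.07.

α ≈ 4.09, β ≈ 11.07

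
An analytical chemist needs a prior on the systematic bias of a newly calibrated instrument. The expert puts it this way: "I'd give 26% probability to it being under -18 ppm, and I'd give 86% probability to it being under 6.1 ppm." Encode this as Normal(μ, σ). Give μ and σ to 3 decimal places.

For Normal(μ,σ), the p-quantile is μ + z_p·σ. Here z_{0.26} = -0.6433, z_{0.86} = 1.08.
So -18 = μ − 0.6433σ and 6.1 = μ + 1.08σ.
Subtracting: σ = (6.1 − -18)/(1.08 − (-0.6433)) = 13.982.
Then μ = -18 − (-0.6433)·13.982 = -9.005.

μ = -9.005, σ = 13.982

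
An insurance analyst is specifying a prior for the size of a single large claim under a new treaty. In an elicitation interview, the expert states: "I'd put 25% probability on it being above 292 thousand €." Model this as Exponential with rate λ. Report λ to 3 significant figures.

λ ≈ 0.00475

P(T > 292.0) = e^(−λ·292.0) = 0.25, so λ = −ln(0.25)/292.0 = 0.00475.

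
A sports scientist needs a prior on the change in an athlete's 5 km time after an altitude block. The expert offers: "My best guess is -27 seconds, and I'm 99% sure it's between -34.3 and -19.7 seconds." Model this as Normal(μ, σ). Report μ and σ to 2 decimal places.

μ = -27.00, σ = 2.83

A symmetric 99% interval runs μ ± z·σ with z = 2.576.
Half-width = 7.3, so σ = 7.3/2.576 = 2.83.
μ is the stated best guess, -27.00.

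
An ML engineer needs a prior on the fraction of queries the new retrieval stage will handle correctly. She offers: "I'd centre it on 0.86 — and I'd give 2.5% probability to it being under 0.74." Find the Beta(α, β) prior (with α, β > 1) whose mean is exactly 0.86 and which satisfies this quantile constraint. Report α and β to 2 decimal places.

α ≈ 35.25, β ≈ 5.74

With mean 0.86 fixed, write α = 0.86s, β = 0.14s where s = α+β.
Need P(θ < 0.74) = 0.025 under Beta(0.86s, 0.14s). Normal approximation: (q−m)/√(m(1−m)/s) ≈ z_{0.025} = -1.96, so s ≈ 0.86·0.14·(-1.96)²/(0.74−0.86)² = 32.1.
At s = 32.1: P(θ<0.74) ≈ 0.039. Adjusting to match 0.025 gives s ≈ 40.99.
So α = 0.86·40.99 ≈ 35.25, β = 0.14·40.99 ≈ 5.74.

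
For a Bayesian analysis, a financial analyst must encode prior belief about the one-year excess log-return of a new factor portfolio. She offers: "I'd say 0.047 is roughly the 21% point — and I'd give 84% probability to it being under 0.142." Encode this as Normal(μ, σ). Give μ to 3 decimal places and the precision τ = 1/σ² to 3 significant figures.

For Normal(μ,σ), the p-quantile is μ + z_p·σ. Here z_{0.21} = -0.8064, z_{0.84} = 0.9945.
So 0.047 = μ − 0.8064σ and 0.142 = μ + 0.9945σ.
Subtracting: σ = (0.142 − 0.047)/(0.9945 − (-0.8064)) = 0.053.
Then μ = 0.047 − (-0.8064)·0.053 = 0.090.
Precision τ = 1/σ² = 1/0.05275² = 359.

μ = 0.090, τ = 359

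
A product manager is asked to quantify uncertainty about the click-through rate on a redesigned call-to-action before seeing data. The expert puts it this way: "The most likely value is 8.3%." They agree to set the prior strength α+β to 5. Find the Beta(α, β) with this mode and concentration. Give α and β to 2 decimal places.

For α,β > 1 the Beta mode is (α−1)/(α+β−2). With α+β = 5, the mode is (α−1)/3.
Set (α−1)/3 = 0.083 → α = 1 + 0.083·3 = 1.25.
β = 5 − α = 3.75.

α = 1.25, β = 3.75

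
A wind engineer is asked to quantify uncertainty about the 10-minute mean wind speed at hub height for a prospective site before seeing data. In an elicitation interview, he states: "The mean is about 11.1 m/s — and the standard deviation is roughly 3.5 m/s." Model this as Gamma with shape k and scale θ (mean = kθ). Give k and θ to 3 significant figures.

For Gamma(k, scale θ): mean = kθ, variance = kθ², so CV = 1/√k.
CV = SD/mean = 3.5/11.1 = 0.3153, hence k = 1/CV² = 10.1.
Then θ = mean/k = 11.1/10.1 = 1.1.

k ≈ 10.1, θ ≈ 1.1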